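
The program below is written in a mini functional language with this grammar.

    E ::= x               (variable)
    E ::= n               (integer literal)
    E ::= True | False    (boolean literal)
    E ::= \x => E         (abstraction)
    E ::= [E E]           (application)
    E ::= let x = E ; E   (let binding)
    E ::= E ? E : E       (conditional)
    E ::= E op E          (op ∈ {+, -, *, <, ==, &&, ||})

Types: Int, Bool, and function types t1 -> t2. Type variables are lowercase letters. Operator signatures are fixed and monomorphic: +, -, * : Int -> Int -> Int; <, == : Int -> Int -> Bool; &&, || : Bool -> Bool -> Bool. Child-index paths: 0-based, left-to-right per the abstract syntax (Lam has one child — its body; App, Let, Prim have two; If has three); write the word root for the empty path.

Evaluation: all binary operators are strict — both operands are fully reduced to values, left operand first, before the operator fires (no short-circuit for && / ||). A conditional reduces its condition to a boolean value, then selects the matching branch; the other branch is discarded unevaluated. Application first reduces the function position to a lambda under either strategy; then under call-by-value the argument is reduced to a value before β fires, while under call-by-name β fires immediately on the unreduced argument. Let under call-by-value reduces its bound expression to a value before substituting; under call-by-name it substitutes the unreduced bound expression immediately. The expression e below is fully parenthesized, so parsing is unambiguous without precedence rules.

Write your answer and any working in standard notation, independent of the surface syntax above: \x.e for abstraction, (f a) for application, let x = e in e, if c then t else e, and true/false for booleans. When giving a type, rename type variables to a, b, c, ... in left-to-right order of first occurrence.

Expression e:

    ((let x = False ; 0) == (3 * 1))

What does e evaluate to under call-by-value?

Derivation:
step 0: ((let x = false in 0) == (3 * 1))
step 1: [let@0] (0 == (3 * 1))
step 2: [delta@1] (0 == 3)
step 3: [delta@root] false

Answer: false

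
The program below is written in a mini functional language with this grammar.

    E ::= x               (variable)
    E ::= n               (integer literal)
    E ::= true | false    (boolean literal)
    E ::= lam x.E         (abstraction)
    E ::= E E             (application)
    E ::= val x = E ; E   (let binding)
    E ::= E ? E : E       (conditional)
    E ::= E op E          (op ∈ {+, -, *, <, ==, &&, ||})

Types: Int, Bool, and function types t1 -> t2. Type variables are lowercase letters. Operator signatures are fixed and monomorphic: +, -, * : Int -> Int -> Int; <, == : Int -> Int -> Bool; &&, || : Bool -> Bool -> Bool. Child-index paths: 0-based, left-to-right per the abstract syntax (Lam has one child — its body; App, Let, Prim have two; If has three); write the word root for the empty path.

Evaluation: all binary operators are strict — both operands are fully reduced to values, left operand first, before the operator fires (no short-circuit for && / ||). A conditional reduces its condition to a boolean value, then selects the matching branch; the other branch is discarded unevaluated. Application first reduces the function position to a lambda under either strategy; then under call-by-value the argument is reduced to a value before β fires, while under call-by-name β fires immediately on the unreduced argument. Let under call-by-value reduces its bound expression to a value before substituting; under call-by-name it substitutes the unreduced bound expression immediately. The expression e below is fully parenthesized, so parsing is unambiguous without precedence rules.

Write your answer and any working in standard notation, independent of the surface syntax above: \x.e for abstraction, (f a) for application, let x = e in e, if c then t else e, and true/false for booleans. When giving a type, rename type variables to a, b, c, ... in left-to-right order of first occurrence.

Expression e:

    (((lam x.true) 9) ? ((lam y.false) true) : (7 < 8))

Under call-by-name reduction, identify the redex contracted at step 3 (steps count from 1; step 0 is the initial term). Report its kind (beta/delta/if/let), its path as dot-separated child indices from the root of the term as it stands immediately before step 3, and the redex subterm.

Working:
step 0: (if ((\x.true) 9) then ((\y.false) true) else (7 < 8))
step 1: [beta@0] (if true then ((\y.false) true) else (7 < 8))
step 2: [if@root] ((\y.false) true)
step 3: [beta@root] false

Answer: beta at root : ((\y.false) true)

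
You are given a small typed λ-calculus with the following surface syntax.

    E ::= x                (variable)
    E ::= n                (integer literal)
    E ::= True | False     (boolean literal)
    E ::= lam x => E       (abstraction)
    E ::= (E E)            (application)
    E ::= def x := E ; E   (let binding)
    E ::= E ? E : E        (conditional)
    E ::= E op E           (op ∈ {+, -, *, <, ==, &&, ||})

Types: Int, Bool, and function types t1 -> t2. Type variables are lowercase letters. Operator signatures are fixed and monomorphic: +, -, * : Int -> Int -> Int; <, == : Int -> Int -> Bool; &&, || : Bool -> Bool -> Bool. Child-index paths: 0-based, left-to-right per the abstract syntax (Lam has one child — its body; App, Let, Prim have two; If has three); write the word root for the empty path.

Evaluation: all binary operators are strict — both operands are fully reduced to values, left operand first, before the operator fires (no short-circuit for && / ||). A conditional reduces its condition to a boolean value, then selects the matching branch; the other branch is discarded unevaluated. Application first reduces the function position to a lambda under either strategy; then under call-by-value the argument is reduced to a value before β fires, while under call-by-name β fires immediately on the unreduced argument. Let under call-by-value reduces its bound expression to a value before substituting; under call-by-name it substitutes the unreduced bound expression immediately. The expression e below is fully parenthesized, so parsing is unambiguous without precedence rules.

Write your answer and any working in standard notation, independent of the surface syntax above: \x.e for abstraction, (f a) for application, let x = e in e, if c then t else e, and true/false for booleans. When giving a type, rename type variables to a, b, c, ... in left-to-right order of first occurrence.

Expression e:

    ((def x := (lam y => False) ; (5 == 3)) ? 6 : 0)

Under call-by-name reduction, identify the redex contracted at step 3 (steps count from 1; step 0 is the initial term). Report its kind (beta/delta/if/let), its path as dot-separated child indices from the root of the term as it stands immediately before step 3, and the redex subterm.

Trace:
step 0: (if (let x = (\y.false) in (5 == 3)) then 6 else 0)
step 1: [let@0] (if (5 == 3) then 6 else 0)
step 2: [delta@0] (if false then 6 else 0)
step 3: [if@root] 0

Answer: if at root : (if false then 6 else 0)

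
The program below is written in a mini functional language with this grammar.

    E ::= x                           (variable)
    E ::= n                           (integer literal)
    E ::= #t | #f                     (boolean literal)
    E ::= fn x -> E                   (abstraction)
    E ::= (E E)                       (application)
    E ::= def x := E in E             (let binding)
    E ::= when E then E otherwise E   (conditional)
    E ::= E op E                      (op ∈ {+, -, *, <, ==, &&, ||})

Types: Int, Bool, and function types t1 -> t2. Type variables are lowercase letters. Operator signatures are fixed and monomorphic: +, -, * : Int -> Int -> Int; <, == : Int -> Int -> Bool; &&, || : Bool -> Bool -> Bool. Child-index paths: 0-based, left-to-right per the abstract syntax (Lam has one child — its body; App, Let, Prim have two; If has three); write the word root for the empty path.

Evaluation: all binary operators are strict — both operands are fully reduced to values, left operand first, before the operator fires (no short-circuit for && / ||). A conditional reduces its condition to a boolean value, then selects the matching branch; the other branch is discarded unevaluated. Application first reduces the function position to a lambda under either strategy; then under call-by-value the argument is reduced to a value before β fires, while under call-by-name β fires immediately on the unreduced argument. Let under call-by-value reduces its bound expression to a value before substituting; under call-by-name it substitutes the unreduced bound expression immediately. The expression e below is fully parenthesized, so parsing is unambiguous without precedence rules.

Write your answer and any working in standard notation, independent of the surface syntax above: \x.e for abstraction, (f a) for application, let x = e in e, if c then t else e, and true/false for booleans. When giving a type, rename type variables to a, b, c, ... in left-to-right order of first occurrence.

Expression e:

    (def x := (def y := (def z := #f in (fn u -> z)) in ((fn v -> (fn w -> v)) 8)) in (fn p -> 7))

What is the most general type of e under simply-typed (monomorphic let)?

Derivation:
let z : Bool
z : Bool
\u._ : a -> Bool
let y : a -> Bool
v : b
\w._ : c -> b
\v._ : b -> c -> b
  unify b -> c -> b ~ Int -> d
  unify b ~ Int
  unify c -> Int ~ d
_ _ : c -> Int
let x : c -> Int
\p._ : e -> Int

Answer: a -> Int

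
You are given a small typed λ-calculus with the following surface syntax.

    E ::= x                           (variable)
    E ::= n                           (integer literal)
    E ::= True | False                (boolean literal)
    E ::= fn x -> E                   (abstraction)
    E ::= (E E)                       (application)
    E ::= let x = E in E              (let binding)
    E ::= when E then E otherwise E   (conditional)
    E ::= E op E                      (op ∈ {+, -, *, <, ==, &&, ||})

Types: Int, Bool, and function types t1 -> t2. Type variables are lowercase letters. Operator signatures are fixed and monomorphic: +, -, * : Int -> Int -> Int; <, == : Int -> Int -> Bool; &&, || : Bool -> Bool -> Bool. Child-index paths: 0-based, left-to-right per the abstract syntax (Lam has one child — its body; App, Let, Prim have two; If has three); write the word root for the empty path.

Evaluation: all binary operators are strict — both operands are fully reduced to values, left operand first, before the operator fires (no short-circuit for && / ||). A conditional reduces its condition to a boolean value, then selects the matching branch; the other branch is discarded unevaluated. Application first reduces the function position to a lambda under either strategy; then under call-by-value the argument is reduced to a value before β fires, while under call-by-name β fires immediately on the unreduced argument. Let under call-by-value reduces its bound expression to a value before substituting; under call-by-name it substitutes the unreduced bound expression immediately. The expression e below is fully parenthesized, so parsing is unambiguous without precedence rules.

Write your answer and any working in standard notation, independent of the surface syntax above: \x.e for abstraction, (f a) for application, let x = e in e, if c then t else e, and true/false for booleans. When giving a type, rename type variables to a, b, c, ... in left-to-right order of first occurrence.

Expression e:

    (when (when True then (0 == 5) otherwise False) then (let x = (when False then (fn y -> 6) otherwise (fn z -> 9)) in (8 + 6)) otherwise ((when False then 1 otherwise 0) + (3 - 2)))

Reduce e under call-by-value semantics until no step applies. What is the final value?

Derivation:
step 0: (if (if true then (0 == 5) else false) then (let x = (if false then (\y.6) else (\z.9)) in (8 + 6)) else ((if false then 1 else 0) + (3 - 2)))
step 1: [if@0] (if (0 == 5) then (let x = (if false then (\y.6) else (\z.9)) in (8 + 6)) else ((if false then 1 else 0) + (3 - 2)))
step 2: [delta@0] (if false then (let x = (if false then (\y.6) else (\z.9)) in (8 + 6)) else ((if false then 1 else 0) + (3 - 2)))
step 3: [if@root] ((if false then 1 else 0) + (3 - 2))
step 4: [if@0] (0 + (3 - 2))
step 5: [delta@1] (0 + 1)
step 6: [delta@root] 1

Answer: 1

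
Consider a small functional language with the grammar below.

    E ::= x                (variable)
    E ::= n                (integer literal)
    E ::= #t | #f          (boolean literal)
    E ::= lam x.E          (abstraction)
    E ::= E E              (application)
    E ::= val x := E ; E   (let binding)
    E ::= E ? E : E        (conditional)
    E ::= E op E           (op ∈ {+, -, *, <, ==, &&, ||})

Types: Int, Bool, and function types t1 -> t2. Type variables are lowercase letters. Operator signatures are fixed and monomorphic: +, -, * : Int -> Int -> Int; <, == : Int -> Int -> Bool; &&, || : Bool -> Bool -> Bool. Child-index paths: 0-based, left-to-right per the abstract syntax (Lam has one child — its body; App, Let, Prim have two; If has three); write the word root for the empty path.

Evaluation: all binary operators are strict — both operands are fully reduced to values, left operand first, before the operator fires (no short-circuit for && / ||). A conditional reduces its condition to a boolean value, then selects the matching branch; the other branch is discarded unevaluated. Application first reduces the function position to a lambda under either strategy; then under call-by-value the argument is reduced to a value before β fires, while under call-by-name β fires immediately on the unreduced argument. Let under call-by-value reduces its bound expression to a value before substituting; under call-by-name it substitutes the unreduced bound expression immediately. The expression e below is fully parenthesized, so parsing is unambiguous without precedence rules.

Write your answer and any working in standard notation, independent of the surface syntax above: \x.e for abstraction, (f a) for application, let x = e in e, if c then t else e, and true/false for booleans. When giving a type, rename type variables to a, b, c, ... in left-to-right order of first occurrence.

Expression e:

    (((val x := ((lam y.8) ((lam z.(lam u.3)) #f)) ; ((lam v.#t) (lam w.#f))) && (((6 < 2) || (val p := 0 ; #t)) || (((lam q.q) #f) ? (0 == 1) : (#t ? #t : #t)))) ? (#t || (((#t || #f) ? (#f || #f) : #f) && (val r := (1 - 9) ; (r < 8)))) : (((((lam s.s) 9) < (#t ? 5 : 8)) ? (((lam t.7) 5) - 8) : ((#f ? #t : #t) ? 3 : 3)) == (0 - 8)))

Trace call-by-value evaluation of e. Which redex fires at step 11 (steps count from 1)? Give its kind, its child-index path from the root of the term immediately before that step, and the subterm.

Answer: delta at 0.1 : (true || true)

Working:
step 0: (if ((let x = ((\y.8) ((\z.(\u.3)) false)) in ((\v.true) (\w.false))) && (((6 < 2) || (let p = 0 in true)) || (if ((\q.q) false) then (0 == 1) else (if true then true else true)))) then (true || ((if (true || false) then (false || false) else false) && (let r = (1 - 9) in (r < 8)))) else ((if (((\s.s) 9) < (if true then 5 else 8)) then (((\t.7) 5) - 8) else (if (if false then true else true) then 3 else 3)) == (0 - 8)))
step 1: [beta@0.0.0.1] (if ((let x = ((\y.8) (\u.3)) in ((\v.true) (\w.false))) && (((6 < 2) || (let p = 0 in true)) || (if ((\q.q) false) then (0 == 1) else (if true then true else true)))) then (true || ((if (true || false) then (false || false) else false) && (let r = (1 - 9) in (r < 8)))) else ((if (((\s.s) 9) < (if true then 5 else 8)) then (((\t.7) 5) - 8) else (if (if false then true else true) then 3 else 3)) == (0 - 8)))
step 2: [beta@0.0.0] (if ((let x = 8 in ((\v.true) (\w.false))) && (((6 < 2) || (let p = 0 in true)) || (if ((\q.q) false) then (0 == 1) else (if true then true else true)))) then (true || ((if (true || false) then (false || false) else false) && (let r = (1 - 9) in (r < 8)))) else ((if (((\s.s) 9) < (if true then 5 else 8)) then (((\t.7) 5) - 8) else (if (if false then true else true) then 3 else 3)) == (0 - 8)))
step 3: [let@0.0] (if (((\v.true) (\w.false)) && (((6 < 2) || (let p = 0 in true)) || (if ((\q.q) false) then (0 == 1) else (if true then true else true)))) then (true || ((if (true || false) then (false || false) else false) && (let r = (1 - 9) in (r < 8)))) else ((if (((\s.s) 9) < (if true then 5 else 8)) then (((\t.7) 5) - 8) else (if (if false then true else true) then 3 else 3)) == (0 - 8)))
step 4: [beta@0.0] (if (true && (((6 < 2) || (let p = 0 in true)) || (if ((\q.q) false) then (0 == 1) else (if true then true else true)))) then (true || ((if (true || false) then (false || false) else false) && (let r = (1 - 9) in (r < 8)))) else ((if (((\s.s) 9) < (if true then 5 else 8)) then (((\t.7) 5) - 8) else (if (if false then true else true) then 3 else 3)) == (0 - 8)))
step 5: [delta@0.1.0.0] (if (true && ((false || (let p = 0 in true)) || (if ((\q.q) false) then (0 == 1) else (if true then true else true)))) then (true || ((if (true || false) then (false || false) else false) && (let r = (1 - 9) in (r < 8)))) else ((if (((\s.s) 9) < (if true then 5 else 8)) then (((\t.7) 5) - 8) else (if (if false then true else true) then 3 else 3)) == (0 - 8)))
step 6: [let@0.1.0.1] (if (true && ((false || true) || (if ((\q.q) false) then (0 == 1) else (if true then true else true)))) then (true || ((if (true || false) then (false || false) else false) && (let r = (1 - 9) in (r < 8)))) else ((if (((\s.s) 9) < (if true then 5 else 8)) then (((\t.7) 5) - 8) else (if (if false then true else true) then 3 else 3)) == (0 - 8)))
step 7: [delta@0.1.0] (if (true && (true || (if ((\q.q) false) then (0 == 1) else (if true then true else true)))) then (true || ((if (true || false) then (false || false) else false) && (let r = (1 - 9) in (r < 8)))) else ((if (((\s.s) 9) < (if true then 5 else 8)) then (((\t.7) 5) - 8) else (if (if false then true else true) then 3 else 3)) == (0 - 8)))
step 8: [beta@0.1.1.0] (if (true && (true || (if false then (0 == 1) else (if true then true else true)))) then (true || ((if (true || false) then (false || false) else false) && (let r = (1 - 9) in (r < 8)))) else ((if (((\s.s) 9) < (if true then 5 else 8)) then (((\t.7) 5) - 8) else (if (if false then true else true) then 3 else 3)) == (0 - 8)))
step 9: [if@0.1.1] (if (true && (true || (if true then true else true))) then (true || ((if (true || false) then (false || false) else false) && (let r = (1 - 9) in (r < 8)))) else ((if (((\s.s) 9) < (if true then 5 else 8)) then (((\t.7) 5) - 8) else (if (if false then true else true) then 3 else 3)) == (0 - 8)))
step 10: [if@0.1.1] (if (true && (true || true)) then (true || ((if (true || false) then (false || false) else false) && (let r = (1 - 9) in (r < 8)))) else ((if (((\s.s) 9) < (if true then 5 else 8)) then (((\t.7) 5) - 8) else (if (if false then true else true) then 3 else 3)) == (0 - 8)))
step 11: [delta@0.1] (if (true && true) then (true || ((if (true || false) then (false || false) else false) && (let r = (1 - 9) in (r < 8)))) else ((if (((\s.s) 9) < (if true then 5 else 8)) then (((\t.7) 5) - 8) else (if (if false then true else true) then 3 else 3)) == (0 - 8)))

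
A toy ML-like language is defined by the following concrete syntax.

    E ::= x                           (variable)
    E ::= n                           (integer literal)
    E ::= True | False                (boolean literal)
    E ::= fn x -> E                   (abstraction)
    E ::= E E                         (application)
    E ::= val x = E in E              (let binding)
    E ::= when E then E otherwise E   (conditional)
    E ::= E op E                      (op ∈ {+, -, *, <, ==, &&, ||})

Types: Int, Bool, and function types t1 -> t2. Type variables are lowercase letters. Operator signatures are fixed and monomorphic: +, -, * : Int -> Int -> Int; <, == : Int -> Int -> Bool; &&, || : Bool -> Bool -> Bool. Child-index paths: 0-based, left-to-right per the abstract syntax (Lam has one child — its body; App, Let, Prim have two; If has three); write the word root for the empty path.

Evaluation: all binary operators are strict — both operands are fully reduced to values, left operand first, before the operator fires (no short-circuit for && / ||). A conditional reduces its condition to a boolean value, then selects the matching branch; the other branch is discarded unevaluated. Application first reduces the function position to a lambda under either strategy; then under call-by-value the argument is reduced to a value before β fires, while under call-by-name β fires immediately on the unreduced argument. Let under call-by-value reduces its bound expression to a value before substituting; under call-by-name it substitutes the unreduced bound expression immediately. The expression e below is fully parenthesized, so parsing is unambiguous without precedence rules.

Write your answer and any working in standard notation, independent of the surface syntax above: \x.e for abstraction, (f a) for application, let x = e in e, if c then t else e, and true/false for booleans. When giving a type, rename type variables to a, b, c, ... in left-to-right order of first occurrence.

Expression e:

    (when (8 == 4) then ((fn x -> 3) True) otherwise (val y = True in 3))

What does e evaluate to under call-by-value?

Answer: 3

Working:
step 0: (if (8 == 4) then ((\x.3) true) else (let y = true in 3))
step 1: [delta@0] (if false then ((\x.3) true) else (let y = true in 3))
step 2: [if@root] (let y = true in 3)
step 3: [let@root] 3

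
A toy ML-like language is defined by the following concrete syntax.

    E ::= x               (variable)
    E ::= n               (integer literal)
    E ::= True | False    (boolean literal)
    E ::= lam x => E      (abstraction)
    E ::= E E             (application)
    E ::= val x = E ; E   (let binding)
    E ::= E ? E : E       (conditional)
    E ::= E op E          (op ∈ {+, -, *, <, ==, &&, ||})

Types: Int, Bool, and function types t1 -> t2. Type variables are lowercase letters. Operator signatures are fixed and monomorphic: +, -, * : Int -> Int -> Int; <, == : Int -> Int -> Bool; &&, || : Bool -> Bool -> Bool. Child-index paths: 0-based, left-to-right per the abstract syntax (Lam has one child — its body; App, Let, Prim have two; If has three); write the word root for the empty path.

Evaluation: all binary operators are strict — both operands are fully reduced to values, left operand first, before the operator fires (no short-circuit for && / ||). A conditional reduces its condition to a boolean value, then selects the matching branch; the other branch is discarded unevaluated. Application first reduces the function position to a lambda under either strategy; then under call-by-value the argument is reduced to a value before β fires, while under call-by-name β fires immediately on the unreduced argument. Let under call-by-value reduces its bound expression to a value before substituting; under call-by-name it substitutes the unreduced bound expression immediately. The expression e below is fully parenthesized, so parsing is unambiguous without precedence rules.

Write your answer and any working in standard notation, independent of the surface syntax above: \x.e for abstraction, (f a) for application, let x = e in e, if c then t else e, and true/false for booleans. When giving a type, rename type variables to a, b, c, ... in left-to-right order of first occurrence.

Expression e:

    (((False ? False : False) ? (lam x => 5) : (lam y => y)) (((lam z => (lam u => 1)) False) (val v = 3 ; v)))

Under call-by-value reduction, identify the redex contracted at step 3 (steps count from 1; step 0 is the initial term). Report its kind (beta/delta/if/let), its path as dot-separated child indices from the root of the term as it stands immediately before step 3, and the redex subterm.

Answer: beta at 1.0 : ((\z.(\u.1)) false)

Derivation:
step 0: ((if (if false then false else false) then (\x.5) else (\y.y)) (((\z.(\u.1)) false) (let v = 3 in v)))
step 1: [if@0.0] ((if false then (\x.5) else (\y.y)) (((\z.(\u.1)) false) (let v = 3 in v)))
step 2: [if@0] ((\y.y) (((\z.(\u.1)) false) (let v = 3 in v)))
step 3: [beta@1.0] ((\y.y) ((\u.1) (let v = 3 in v)))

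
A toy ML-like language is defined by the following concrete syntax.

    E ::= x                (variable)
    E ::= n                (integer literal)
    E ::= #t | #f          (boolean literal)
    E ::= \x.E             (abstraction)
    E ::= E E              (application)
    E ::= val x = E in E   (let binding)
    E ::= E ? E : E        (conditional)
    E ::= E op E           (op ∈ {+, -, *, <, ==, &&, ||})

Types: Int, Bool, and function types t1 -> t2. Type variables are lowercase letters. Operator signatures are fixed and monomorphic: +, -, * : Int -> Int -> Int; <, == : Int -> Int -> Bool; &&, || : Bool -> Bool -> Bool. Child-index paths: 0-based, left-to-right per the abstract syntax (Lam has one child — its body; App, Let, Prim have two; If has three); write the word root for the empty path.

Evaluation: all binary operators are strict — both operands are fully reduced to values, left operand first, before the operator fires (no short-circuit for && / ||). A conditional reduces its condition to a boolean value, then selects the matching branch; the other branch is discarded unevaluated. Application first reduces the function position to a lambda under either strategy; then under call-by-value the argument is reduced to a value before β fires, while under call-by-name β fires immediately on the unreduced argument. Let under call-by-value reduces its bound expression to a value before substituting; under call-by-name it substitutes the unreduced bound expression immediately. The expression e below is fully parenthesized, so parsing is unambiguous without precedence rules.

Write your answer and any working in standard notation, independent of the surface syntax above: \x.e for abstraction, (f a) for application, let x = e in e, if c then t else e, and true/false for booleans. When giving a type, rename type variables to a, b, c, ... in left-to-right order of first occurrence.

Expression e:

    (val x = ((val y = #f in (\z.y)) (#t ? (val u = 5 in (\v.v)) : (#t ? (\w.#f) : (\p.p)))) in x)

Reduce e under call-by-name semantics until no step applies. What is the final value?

Derivation:
step 0: (let x = ((let y = false in (\z.y)) (if true then (let u = 5 in (\v.v)) else (if true then (\w.false) else (\p.p)))) in x)
step 1: [let@root] ((let y = false in (\z.y)) (if true then (let u = 5 in (\v.v)) else (if true then (\w.false) else (\p.p))))
step 2: [let@0] ((\z.false) (if true then (let u = 5 in (\v.v)) else (if true then (\w.false) else (\p.p))))
step 3: [beta@root] false

Answer: false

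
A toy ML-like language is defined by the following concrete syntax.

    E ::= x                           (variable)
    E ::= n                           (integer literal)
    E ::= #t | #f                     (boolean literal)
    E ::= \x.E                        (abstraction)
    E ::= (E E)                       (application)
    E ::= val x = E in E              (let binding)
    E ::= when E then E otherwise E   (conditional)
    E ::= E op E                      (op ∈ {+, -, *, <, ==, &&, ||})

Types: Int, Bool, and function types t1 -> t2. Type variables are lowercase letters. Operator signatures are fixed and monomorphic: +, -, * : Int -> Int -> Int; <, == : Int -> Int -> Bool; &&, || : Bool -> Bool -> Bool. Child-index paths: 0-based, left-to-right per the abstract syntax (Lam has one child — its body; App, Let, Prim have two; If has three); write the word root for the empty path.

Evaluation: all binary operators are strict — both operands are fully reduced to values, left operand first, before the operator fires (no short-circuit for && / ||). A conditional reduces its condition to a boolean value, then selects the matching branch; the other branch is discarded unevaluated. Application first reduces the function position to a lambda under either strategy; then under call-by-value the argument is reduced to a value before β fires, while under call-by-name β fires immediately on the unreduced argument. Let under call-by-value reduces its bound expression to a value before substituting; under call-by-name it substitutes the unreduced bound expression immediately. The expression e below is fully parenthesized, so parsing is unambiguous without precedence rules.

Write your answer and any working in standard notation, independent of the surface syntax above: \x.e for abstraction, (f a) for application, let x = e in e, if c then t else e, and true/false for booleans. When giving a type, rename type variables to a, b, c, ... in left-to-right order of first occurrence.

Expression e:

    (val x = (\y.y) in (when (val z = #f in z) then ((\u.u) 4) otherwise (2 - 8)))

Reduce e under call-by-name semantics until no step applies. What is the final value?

Trace:
step 0: (let x = (\y.y) in (if (let z = false in z) then ((\u.u) 4) else (2 - 8)))
step 1: [let@root] (if (let z = false in z) then ((\u.u) 4) else (2 - 8))
step 2: [let@0] (if false then ((\u.u) 4) else (2 - 8))
step 3: [if@root] (2 - 8)
step 4: [delta@root] -6

Answer: -6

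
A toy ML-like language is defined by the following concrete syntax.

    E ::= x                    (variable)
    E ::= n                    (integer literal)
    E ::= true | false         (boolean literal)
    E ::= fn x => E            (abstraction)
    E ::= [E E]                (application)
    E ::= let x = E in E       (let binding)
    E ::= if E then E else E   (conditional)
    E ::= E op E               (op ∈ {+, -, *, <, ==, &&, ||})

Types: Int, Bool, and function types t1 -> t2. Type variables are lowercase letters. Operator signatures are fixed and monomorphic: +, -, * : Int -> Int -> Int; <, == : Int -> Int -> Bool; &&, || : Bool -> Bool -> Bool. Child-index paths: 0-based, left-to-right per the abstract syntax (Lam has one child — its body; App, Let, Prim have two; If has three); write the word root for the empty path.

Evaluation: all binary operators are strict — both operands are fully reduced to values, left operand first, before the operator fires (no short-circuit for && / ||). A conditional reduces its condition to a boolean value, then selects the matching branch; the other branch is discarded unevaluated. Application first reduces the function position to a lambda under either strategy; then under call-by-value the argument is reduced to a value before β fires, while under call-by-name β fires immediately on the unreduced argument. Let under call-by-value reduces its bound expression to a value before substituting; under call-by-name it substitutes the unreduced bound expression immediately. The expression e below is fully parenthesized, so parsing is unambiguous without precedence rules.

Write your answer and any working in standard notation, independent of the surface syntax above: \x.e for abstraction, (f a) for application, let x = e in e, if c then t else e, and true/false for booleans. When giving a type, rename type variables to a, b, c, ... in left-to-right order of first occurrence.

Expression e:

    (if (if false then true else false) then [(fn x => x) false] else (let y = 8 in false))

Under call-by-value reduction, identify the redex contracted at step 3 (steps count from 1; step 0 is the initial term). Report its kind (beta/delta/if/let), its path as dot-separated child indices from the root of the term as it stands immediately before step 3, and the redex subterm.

Answer: let at root : (let y = 8 in false)

Derivation:
step 0: (if (if false then true else false) then ((\x.x) false) else (let y = 8 in false))
step 1: [if@0] (if false then ((\x.x) false) else (let y = 8 in false))
step 2: [if@root] (let y = 8 in false)
step 3: [let@root] false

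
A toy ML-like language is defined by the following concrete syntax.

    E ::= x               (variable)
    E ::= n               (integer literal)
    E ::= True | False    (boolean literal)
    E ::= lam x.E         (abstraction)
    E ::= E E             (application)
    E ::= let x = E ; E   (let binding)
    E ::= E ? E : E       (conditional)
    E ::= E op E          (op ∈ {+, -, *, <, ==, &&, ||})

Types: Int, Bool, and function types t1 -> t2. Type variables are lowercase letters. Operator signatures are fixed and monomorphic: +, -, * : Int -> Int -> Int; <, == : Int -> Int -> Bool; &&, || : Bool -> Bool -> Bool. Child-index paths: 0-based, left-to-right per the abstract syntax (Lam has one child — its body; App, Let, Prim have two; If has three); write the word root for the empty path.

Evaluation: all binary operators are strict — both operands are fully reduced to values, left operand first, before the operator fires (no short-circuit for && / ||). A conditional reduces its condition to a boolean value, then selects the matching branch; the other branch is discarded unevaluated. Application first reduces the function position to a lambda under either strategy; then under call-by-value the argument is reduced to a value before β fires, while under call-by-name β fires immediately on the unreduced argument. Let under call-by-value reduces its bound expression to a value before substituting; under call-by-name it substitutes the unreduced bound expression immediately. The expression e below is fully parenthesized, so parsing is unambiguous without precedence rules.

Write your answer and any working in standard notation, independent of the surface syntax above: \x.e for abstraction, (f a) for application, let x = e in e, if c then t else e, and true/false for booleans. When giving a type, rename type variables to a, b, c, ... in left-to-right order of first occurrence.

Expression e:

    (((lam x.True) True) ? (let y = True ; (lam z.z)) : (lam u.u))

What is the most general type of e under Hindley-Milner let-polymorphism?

Derivation:
\x._ : a -> Bool
  unify a -> Bool ~ Bool -> b
  unify a ~ Bool
  unify Bool ~ b
_ _ : Bool
  unify Bool ~ Bool
let y : Bool
z : c
\z._ : c -> c
u : d
\u._ : d -> d
  unify c -> c ~ d -> d
  unify c ~ d
  unify d ~ d

Answer: a -> a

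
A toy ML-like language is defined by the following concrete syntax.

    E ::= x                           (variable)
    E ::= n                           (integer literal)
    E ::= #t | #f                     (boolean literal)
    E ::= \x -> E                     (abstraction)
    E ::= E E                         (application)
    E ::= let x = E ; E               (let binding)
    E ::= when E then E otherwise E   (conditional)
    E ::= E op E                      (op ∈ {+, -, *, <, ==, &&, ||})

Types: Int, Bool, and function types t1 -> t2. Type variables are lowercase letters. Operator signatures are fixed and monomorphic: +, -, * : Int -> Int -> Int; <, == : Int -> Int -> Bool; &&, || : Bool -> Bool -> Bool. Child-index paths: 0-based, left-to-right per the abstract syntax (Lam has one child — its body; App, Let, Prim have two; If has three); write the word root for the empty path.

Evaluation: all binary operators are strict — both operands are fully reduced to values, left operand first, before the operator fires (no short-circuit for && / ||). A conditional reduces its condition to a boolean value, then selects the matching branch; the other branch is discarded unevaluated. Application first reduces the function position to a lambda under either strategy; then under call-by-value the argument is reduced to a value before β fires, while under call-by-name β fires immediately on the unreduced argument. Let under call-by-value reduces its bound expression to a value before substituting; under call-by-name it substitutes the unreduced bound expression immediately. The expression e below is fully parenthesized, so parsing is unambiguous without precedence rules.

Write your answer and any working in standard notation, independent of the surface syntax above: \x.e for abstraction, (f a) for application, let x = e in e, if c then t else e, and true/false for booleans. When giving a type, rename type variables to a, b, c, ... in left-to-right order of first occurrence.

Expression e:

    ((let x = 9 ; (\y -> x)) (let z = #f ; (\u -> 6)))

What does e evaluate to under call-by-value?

Trace:
step 0: ((let x = 9 in (\y.x)) (let z = false in (\u.6)))
step 1: [let@0] ((\y.9) (let z = false in (\u.6)))
step 2: [let@1] ((\y.9) (\u.6))
step 3: [beta@root] 9

Answer: 9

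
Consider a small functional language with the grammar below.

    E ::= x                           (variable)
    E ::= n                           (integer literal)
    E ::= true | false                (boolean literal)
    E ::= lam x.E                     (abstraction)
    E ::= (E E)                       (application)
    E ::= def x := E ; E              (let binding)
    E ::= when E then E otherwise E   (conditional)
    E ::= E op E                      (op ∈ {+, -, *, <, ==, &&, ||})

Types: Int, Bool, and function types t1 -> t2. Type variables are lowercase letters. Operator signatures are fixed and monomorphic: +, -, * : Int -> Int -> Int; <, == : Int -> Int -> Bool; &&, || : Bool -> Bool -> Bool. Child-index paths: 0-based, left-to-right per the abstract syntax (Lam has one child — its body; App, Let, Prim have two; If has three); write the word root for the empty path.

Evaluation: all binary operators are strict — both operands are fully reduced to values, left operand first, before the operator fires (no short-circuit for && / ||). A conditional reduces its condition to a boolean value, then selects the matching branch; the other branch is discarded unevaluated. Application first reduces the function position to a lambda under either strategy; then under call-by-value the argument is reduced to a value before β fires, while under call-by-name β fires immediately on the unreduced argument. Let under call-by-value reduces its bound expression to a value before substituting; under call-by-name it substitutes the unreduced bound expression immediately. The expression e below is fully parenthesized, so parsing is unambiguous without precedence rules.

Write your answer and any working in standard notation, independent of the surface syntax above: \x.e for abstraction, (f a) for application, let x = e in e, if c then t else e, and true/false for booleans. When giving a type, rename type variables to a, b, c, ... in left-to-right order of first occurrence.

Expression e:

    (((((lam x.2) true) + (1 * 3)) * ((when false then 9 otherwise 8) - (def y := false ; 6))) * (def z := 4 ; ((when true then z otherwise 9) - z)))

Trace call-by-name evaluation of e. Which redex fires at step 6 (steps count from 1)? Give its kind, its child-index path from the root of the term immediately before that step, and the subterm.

Answer: delta at 0.1 : (8 - 6)

Trace:
step 0: (((((\x.2) true) + (1 * 3)) * ((if false then 9 else 8) - (let y = false in 6))) * (let z = 4 in ((if true then z else 9) - z)))
step 1: [beta@0.0.0] (((2 + (1 * 3)) * ((if false then 9 else 8) - (let y = false in 6))) * (let z = 4 in ((if true then z else 9) - z)))
step 2: [delta@0.0.1] (((2 + 3) * ((if false then 9 else 8) - (let y = false in 6))) * (let z = 4 in ((if true then z else 9) - z)))
step 3: [delta@0.0] ((5 * ((if false then 9 else 8) - (let y = false in 6))) * (let z = 4 in ((if true then z else 9) - z)))
step 4: [if@0.1.0] ((5 * (8 - (let y = false in 6))) * (let z = 4 in ((if true then z else 9) - z)))
step 5: [let@0.1.1] ((5 * (8 - 6)) * (let z = 4 in ((if true then z else 9) - z)))
step 6: [delta@0.1] ((5 * 2) * (let z = 4 in ((if true then z else 9) - z)))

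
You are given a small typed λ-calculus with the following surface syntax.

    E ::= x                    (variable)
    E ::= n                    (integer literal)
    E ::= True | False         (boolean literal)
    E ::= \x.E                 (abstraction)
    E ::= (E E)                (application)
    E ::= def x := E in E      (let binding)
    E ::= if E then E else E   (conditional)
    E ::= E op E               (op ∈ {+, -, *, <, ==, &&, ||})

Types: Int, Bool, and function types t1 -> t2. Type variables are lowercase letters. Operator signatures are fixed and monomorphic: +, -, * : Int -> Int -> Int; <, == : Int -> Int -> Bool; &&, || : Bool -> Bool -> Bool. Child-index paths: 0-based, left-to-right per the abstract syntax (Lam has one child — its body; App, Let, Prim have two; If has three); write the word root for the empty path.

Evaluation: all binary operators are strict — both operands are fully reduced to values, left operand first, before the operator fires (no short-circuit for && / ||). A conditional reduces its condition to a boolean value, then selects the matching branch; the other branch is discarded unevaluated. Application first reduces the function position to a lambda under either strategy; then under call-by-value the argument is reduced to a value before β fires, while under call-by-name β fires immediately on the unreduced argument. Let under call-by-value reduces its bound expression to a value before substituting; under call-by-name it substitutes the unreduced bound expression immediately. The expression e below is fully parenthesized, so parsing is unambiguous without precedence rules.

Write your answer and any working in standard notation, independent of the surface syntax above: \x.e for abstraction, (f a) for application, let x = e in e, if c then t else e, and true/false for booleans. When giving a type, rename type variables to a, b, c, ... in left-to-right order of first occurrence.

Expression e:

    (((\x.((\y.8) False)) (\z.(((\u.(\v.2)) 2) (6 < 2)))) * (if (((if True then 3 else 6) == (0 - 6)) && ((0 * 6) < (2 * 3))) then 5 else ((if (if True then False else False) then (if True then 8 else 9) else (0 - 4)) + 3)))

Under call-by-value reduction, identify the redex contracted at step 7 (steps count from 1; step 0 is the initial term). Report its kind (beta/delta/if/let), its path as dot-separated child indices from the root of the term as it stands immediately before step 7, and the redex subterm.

Derivation:
step 0: (((\x.((\y.8) false)) (\z.(((\u.(\v.2)) 2) (6 < 2)))) * (if (((if true then 3 else 6) == (0 - 6)) && ((0 * 6) < (2 * 3))) then 5 else ((if (if true then false else false) then (if true then 8 else 9) else (0 - 4)) + 3)))
step 1: [beta@0] (((\y.8) false) * (if (((if true then 3 else 6) == (0 - 6)) && ((0 * 6) < (2 * 3))) then 5 else ((if (if true then false else false) then (if true then 8 else 9) else (0 - 4)) + 3)))
step 2: [beta@0] (8 * (if (((if true then 3 else 6) == (0 - 6)) && ((0 * 6) < (2 * 3))) then 5 else ((if (if true then false else false) then (if true then 8 else 9) else (0 - 4)) + 3)))
step 3: [if@1.0.0.0] (8 * (if ((3 == (0 - 6)) && ((0 * 6) < (2 * 3))) then 5 else ((if (if true then false else false) then (if true then 8 else 9) else (0 - 4)) + 3)))
step 4: [delta@1.0.0.1] (8 * (if ((3 == -6) && ((0 * 6) < (2 * 3))) then 5 else ((if (if true then false else false) then (if true then 8 else 9) else (0 - 4)) + 3)))
step 5: [delta@1.0.0] (8 * (if (false && ((0 * 6) < (2 * 3))) then 5 else ((if (if true then false else false) then (if true then 8 else 9) else (0 - 4)) + 3)))
step 6: [delta@1.0.1.0] (8 * (if (false && (0 < (2 * 3))) then 5 else ((if (if true then false else false) then (if true then 8 else 9) else (0 - 4)) + 3)))
step 7: [delta@1.0.1.1] (8 * (if (false && (0 < 6)) then 5 else ((if (if true then false else false) then (if true then 8 else 9) else (0 - 4)) + 3)))

Answer: delta at 1.0.1.1 : (2 * 3)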